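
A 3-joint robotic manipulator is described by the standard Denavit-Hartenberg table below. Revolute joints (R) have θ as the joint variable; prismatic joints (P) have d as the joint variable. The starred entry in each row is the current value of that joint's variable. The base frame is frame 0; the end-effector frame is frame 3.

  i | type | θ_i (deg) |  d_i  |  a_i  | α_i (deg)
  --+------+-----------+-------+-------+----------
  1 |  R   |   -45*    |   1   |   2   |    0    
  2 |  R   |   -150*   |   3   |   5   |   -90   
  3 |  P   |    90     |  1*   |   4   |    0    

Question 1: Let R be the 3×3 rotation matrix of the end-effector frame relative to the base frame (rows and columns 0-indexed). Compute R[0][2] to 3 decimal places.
End-effector z-axis (col 2 of R) = (-0.2588,-0.9659,0.0000)
R[0][2] = -0.2588

-0.259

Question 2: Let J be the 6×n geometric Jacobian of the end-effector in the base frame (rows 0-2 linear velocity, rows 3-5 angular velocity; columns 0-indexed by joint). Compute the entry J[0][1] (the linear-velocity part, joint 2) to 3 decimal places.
-0.328

axis z_1 = (0.0000,0.0000,1.0000); lever o_n−o_1 = (-5.0884,0.3282,-1.0000)
cross product → J_v[:, 1] = (-0.3282,-5.0884,0.0000)
J_ω[:, 1] = z_1
entry J[0][1] = -0.3282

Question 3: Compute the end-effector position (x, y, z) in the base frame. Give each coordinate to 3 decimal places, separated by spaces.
-3.674 -1.086 0.000

after link 1: o_1 = (1.4142, -1.4142, 1.0000)
after link 2: o_2 = (-3.4154, -0.1201, 4.0000)
after link 3: o_3 = (-3.6742, -1.0860, 0.0000)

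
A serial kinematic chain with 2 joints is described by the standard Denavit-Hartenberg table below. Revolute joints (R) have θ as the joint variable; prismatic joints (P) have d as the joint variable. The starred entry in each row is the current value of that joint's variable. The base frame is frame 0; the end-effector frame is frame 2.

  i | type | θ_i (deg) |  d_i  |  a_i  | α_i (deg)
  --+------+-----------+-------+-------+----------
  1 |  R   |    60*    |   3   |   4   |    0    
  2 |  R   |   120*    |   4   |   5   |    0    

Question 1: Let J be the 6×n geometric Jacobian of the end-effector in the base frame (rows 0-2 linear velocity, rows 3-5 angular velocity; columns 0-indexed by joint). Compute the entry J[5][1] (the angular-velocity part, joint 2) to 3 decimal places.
1.000

axis z_1 = (0.0000,0.0000,1.0000); lever o_n−o_1 = (-5.0000,0.0000,4.0000)
cross product → J_v[:, 1] = (-0.0000,-5.0000,0.0000)
J_ω[:, 1] = z_1
entry J[5][1] = 1.0000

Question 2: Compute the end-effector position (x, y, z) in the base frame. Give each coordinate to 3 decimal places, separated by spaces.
-3.000 3.464 7.000

after link 1: o_1 = (2.0000, 3.4641, 3.0000)
after link 2: o_2 = (-3.0000, 3.4641, 7.0000)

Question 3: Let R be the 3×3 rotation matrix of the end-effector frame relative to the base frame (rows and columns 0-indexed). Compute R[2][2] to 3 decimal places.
End-effector z-axis (col 2 of R) = (0.0000,0.0000,1.0000)
R[2][2] = 1.0000

1.000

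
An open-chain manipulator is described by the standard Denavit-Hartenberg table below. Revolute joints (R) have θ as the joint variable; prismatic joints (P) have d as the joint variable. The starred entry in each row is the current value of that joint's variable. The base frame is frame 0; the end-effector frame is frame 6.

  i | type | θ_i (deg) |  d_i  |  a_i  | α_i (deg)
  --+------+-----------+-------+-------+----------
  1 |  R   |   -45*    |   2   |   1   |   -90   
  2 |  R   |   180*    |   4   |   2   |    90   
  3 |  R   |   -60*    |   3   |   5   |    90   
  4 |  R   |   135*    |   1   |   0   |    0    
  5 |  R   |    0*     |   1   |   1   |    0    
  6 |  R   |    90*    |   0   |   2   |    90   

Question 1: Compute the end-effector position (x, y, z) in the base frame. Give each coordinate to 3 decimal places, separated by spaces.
-0.142 0.859 -0.293

after link 1: o_1 = (0.7071, -0.7071, 2.0000)
after link 2: o_2 = (2.1213, 3.5355, 2.0000)
after link 3: o_3 = (-2.7083, 2.2414, -1.0000)
after link 4: o_4 = (-2.4495, 1.2755, -1.0000)
after link 5: o_5 = (-1.5077, 0.4926, -1.7071)
after link 6: o_6 = (-0.1416, 0.8586, -0.2929)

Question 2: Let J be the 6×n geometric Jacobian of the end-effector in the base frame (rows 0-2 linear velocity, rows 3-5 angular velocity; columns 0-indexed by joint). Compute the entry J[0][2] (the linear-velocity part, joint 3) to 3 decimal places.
-2.677

axis z_2 = (0.0000,0.0000,-1.0000); lever o_n−o_2 = (-2.2630,-2.6769,-2.2929)
cross product → J_v[:, 2] = (-2.6769,2.2630,-0.0000)
J_ω[:, 2] = z_2
entry J[0][2] = -2.6769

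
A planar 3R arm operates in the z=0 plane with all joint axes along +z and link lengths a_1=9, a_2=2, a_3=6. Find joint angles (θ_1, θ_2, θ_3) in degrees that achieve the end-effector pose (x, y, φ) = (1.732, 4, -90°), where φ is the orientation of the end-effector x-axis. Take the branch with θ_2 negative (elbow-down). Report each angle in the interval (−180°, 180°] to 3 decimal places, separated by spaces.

wrist centre = target − a_3·(cos φ, sin φ) = (1.7320, 10.0000)
cos θ_2 = (102.9998−9²−2²)/(2·9·2) = 0.5000; θ_2 = -60.0003° (elbow-down)
β = atan2(10.0000,1.7320) = 80.1739°; ψ = atan2(-1.7321,10.0000) = -9.8265°
θ_1 = β − ψ = 90.0003°
θ_3 = φ − θ_1 − θ_2 = -120.0000° (wrapped to (-180°,180°])

90.000 -60.000 -120.000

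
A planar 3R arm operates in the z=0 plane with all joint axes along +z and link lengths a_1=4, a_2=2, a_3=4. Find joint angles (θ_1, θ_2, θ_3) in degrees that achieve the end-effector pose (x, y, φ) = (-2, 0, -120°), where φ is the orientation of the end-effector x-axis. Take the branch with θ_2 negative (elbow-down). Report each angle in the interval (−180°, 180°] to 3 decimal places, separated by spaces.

wrist centre = target − a_3·(cos φ, sin φ) = (-0.0000, 3.4641)
cos θ_2 = (12.0000−4²−2²)/(2·4·2) = -0.5000; θ_2 = -120.0000° (elbow-down)
β = atan2(3.4641,-0.0000) = 90.0000°; ψ = atan2(-1.7321,3.0000) = -30.0000°
θ_1 = β − ψ = 120.0000°
θ_3 = φ − θ_1 − θ_2 = -120.0000° (wrapped to (-180°,180°])

120.000 -120.000 -120.000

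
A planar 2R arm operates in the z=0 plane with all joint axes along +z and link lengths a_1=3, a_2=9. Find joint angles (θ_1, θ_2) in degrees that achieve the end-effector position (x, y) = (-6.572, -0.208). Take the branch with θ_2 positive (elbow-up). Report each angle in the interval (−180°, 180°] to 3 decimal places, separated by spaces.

44.999 150.000

cos θ_2 = (43.2344−3²−9²)/(2·3·9) = -0.8660; θ_2 = 150.0004° (elbow-up)
β = atan2(-0.2080,-6.5720) = -178.1872°; ψ = atan2(4.4999,-4.7943) = 136.8137°
θ_1 = β − ψ = -315.0010°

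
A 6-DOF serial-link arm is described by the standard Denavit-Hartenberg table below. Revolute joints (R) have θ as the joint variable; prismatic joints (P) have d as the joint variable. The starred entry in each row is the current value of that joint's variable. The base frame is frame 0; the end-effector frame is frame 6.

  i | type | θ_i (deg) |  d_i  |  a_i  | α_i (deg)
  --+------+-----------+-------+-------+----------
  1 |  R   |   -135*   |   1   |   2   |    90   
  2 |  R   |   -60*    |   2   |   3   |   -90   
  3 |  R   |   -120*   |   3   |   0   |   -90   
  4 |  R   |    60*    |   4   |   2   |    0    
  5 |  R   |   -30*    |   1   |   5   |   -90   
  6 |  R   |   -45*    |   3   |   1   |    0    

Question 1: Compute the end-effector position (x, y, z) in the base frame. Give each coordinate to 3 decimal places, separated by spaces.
-7.027 5.277 -6.047

after link 1: o_1 = (-1.4142, -1.4142, 1.0000)
after link 2: o_2 = (-3.8891, -1.0607, -1.5981)
after link 3: o_3 = (-5.7262, -2.8978, -0.0981)
after link 4: o_4 = (-7.7401, -0.8585, -3.5311)
after link 5: o_5 = (-8.7551, 4.1369, -3.6561)
after link 6: o_6 = (-7.0275, 5.2774, -6.0466)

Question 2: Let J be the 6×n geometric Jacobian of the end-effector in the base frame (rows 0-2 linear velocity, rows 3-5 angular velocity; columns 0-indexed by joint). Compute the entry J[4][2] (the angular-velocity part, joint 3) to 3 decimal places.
axis z_2 = (-0.6124,-0.6124,0.5000); lever o_n−o_2 = (-3.1384,6.3381,-4.4485)
cross product → J_v[:, 2] = (-0.4449,-4.2933,-5.8031)
J_ω[:, 2] = z_2
entry J[4][2] = -0.6124

-0.612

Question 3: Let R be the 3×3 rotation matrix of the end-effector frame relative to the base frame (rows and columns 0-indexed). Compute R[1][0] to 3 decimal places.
End-effector x-axis (col 0 of R) = (-0.5167,0.7333,-0.4419)
R[1][0] = 0.7333

0.733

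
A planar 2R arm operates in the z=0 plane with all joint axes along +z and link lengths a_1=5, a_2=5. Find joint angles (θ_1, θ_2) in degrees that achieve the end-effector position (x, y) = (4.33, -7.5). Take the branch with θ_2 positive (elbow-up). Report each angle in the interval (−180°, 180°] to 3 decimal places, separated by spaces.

cos θ_2 = (74.9989−5²−5²)/(2·5·5) = 0.5000; θ_2 = 60.0015° (elbow-up)
β = atan2(-7.5000,4.3300) = -60.0007°; ψ = atan2(4.3302,7.4999) = 30.0007°
θ_1 = β − ψ = -90.0015°

-90.001 60.001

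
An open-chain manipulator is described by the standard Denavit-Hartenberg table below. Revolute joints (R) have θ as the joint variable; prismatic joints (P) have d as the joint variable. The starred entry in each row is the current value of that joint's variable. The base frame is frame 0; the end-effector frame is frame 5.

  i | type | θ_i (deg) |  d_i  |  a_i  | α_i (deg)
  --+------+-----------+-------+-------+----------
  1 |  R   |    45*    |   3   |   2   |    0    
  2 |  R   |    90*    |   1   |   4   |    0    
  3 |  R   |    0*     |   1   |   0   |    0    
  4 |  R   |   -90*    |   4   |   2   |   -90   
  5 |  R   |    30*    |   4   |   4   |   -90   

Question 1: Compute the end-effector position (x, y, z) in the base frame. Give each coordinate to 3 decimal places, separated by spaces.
-0.379 10.935 7.000

after link 1: o_1 = (1.4142, 1.4142, 3.0000)
after link 2: o_2 = (-1.4142, 4.2426, 4.0000)
after link 3: o_3 = (-1.4142, 4.2426, 5.0000)
after link 4: o_4 = (0.0000, 5.6569, 9.0000)
after link 5: o_5 = (-0.3789, 10.9348, 7.0000)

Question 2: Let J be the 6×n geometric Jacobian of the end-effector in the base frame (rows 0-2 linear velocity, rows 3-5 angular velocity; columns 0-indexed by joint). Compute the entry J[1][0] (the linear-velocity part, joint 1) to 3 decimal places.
axis z_0 = ẑ; lever o_n−o_0 = (-0.3789,10.9348,7.0000)
cross product → J_v[:, 0] = (-10.9348,-0.3789,0.0000)
J_ω[:, 0] = z_0
entry J[1][0] = -0.3789

-0.379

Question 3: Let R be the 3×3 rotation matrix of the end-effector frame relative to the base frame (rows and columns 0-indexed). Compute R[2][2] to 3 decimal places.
End-effector z-axis (col 2 of R) = (-0.3536,-0.3536,-0.8660)
R[2][2] = -0.8660

-0.866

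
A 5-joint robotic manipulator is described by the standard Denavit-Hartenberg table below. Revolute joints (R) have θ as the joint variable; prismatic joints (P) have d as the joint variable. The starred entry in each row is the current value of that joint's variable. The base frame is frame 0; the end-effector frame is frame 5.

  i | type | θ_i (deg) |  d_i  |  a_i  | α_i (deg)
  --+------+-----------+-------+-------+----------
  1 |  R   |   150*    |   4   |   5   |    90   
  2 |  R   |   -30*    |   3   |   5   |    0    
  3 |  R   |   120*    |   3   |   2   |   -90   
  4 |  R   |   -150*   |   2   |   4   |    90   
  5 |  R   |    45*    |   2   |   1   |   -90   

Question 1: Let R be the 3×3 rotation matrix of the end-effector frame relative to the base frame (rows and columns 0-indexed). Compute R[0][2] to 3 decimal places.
End-effector z-axis (col 2 of R) = (0.4356,-0.6597,0.6124)
R[0][2] = 0.4356

0.436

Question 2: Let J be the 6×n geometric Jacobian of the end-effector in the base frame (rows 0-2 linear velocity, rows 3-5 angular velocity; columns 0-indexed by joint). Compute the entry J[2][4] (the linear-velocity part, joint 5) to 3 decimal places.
0.612

axis z_4 = (-0.4330,-0.7500,-0.5000); lever o_n−o_4 = (-0.0769,-1.5474,-1.6124)
cross product → J_v[:, 4] = (0.4356,-0.6597,0.6124)
J_ω[:, 4] = z_4
entry J[2][4] = 0.6124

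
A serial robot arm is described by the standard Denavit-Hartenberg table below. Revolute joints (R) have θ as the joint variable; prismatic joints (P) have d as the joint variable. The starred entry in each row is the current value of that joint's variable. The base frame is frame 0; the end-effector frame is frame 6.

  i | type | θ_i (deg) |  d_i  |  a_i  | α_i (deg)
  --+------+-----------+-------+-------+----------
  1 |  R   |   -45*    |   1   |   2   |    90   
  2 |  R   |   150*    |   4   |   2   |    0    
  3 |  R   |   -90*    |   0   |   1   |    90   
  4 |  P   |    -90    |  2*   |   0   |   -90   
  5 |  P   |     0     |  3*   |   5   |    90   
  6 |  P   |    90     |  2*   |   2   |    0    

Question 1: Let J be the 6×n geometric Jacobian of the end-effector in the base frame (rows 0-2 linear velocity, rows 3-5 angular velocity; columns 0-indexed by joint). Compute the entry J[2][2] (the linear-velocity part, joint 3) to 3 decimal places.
6.464

axis z_2 = (-0.7071,-0.7071,0.0000); lever o_n−o_2 = (8.1063,-1.0353,3.1962)
cross product → J_v[:, 2] = (-2.2600,2.2600,6.4641)
J_ω[:, 2] = z_2
entry J[2][2] = 6.4641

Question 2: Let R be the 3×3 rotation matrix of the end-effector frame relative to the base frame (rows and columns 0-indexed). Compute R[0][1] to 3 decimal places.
End-effector y-axis (col 1 of R) = (-0.7071,-0.7071,0.0000)
R[0][1] = -0.7071

-0.707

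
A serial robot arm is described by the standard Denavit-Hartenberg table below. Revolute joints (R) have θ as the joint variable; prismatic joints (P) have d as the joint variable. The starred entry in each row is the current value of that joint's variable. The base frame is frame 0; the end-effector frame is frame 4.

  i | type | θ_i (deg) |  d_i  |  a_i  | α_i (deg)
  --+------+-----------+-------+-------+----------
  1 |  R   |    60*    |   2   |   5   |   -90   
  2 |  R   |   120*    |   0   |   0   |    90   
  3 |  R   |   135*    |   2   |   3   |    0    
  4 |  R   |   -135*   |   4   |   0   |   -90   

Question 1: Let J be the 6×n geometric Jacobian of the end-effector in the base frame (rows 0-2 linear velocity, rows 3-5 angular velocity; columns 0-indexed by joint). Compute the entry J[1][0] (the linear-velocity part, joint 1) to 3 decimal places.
axis z_0 = ẑ; lever o_n−o_0 = (3.7913,10.8093,0.8371)
cross product → J_v[:, 0] = (-10.8093,3.7913,0.0000)
J_ω[:, 0] = z_0
entry J[1][0] = 3.7913

3.791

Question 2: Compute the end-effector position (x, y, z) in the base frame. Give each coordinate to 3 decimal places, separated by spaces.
3.791 10.809 0.837

after link 1: o_1 = (2.5000, 4.3301, 2.0000)
after link 2: o_2 = (2.5000, 4.3301, 2.0000)
after link 3: o_3 = (2.0592, 7.8093, 2.8371)
after link 4: o_4 = (3.7913, 10.8093, 0.8371)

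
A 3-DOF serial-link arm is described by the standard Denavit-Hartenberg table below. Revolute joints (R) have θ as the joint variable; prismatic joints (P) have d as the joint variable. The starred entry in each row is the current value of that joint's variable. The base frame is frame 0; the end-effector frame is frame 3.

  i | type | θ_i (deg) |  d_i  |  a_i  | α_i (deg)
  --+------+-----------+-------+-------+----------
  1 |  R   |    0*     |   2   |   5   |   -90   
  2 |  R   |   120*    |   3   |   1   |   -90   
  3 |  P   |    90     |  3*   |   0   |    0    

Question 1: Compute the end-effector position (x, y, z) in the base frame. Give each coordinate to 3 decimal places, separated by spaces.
after link 1: o_1 = (5.0000, 0.0000, 2.0000)
after link 2: o_2 = (4.5000, 3.0000, 1.1340)
after link 3: o_3 = (1.9019, 3.0000, 2.6340)

1.902 3.000 2.634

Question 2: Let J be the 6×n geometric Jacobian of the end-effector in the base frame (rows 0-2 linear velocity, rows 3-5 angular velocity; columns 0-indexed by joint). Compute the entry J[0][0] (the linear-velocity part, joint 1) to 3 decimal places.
-3.000

axis z_0 = ẑ; lever o_n−o_0 = (1.9019,3.0000,2.6340)
cross product → J_v[:, 0] = (-3.0000,1.9019,0.0000)
J_ω[:, 0] = z_0
entry J[0][0] = -3.0000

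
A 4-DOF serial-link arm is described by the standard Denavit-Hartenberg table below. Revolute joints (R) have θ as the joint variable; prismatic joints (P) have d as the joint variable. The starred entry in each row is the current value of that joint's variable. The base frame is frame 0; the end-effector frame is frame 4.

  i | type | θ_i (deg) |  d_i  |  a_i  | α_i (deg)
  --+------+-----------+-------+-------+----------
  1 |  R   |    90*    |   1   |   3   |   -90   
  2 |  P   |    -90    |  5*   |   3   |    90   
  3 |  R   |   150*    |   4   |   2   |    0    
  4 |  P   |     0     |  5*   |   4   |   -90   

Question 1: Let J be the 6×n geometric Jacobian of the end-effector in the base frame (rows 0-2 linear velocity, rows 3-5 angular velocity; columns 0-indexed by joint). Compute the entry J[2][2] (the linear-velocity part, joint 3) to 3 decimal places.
axis z_2 = (-0.0000,-1.0000,0.0000); lever o_n−o_2 = (-3.0000,-9.0000,-5.1962)
cross product → J_v[:, 2] = (5.1962,-0.0000,-3.0000)
J_ω[:, 2] = z_2
entry J[2][2] = -3.0000

-3.000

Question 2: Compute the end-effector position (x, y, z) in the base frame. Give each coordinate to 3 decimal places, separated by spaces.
-8.000 -6.000 -1.196

after link 1: o_1 = (0.0000, 3.0000, 1.0000)
after link 2: o_2 = (-5.0000, 3.0000, 4.0000)
after link 3: o_3 = (-6.0000, -1.0000, 2.2679)
after link 4: o_4 = (-8.0000, -6.0000, -1.1962)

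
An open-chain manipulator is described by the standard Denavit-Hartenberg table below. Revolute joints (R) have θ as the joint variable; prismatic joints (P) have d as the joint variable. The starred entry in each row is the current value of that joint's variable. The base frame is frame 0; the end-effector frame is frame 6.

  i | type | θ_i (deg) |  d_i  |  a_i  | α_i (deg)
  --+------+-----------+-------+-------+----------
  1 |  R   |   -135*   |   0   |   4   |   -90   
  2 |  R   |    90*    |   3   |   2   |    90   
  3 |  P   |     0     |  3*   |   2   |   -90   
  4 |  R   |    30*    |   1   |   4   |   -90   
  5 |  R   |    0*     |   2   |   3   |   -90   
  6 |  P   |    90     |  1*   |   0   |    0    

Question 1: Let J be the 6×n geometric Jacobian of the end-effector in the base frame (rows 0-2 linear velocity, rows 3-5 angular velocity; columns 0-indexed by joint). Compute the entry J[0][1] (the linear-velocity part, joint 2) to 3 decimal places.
axis z_1 = (0.7071,-0.7071,0.0000); lever o_n−o_1 = (3.6996,-0.5430,-9.0622)
cross product → J_v[:, 1] = (6.4079,6.4079,2.2321)
J_ω[:, 1] = z_1
entry J[0][1] = 6.4079

6.408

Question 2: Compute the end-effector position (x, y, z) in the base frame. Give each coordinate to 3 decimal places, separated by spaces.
after link 1: o_1 = (-2.8284, -2.8284, 0.0000)
after link 2: o_2 = (-0.7071, -4.9497, -2.0000)
after link 3: o_3 = (-2.8284, -7.0711, -4.0000)
after link 4: o_4 = (-0.7071, -6.3640, -7.4641)
after link 5: o_5 = (1.5783, -4.0786, -9.0622)
after link 6: o_6 = (0.8712, -3.3714, -9.0622)

0.871 -3.371 -9.062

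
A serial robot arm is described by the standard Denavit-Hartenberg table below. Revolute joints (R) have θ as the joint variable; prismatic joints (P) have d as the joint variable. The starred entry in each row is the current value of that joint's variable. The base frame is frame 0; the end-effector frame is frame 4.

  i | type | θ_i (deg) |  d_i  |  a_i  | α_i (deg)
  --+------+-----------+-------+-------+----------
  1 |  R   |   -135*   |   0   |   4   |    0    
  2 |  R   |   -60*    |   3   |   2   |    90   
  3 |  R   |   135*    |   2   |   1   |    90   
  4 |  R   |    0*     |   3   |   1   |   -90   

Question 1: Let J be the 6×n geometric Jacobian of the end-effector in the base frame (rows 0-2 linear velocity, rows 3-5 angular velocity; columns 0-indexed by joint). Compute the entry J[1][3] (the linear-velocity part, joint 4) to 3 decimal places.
axis z_3 = (-0.6830,0.1830,0.7071); lever o_n−o_3 = (-1.3660,0.3660,2.8284)
cross product → J_v[:, 3] = (0.2588,0.9659,0.0000)
J_ω[:, 3] = z_3
entry J[1][3] = 0.9659

0.966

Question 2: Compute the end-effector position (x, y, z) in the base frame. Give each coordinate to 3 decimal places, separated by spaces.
-4.926 -0.196 6.536

after link 1: o_1 = (-2.8284, -2.8284, 0.0000)
after link 2: o_2 = (-4.7603, -2.3108, 3.0000)
after link 3: o_3 = (-3.5596, -0.5620, 3.7071)
after link 4: o_4 = (-4.9257, -0.1959, 6.5355)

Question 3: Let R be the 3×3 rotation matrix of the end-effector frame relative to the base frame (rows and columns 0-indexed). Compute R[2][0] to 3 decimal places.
End-effector x-axis (col 0 of R) = (0.6830,-0.1830,0.7071)
R[2][0] = 0.7071

0.707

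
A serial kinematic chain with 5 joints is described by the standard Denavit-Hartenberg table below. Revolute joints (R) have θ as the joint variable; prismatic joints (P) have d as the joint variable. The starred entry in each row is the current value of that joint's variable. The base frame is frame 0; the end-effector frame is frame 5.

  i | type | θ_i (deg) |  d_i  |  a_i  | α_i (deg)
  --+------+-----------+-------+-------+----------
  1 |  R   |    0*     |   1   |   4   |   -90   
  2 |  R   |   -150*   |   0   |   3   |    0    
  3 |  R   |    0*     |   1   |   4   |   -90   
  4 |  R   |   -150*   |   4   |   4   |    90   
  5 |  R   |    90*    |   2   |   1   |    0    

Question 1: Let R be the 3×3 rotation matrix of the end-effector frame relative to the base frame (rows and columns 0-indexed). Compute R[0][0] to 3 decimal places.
End-effector x-axis (col 0 of R) = (0.5000,0.0000,0.8660)
R[0][0] = 0.5000

0.500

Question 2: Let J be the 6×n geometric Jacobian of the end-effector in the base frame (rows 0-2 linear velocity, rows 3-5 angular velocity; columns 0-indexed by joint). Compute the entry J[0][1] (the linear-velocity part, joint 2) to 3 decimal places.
5.598

axis z_1 = (0.0000,1.0000,0.0000); lever o_n−o_1 = (0.3038,1.2679,5.5981)
cross product → J_v[:, 1] = (5.5981,0.0000,-0.3038)
J_ω[:, 1] = z_1
entry J[0][1] = 5.5981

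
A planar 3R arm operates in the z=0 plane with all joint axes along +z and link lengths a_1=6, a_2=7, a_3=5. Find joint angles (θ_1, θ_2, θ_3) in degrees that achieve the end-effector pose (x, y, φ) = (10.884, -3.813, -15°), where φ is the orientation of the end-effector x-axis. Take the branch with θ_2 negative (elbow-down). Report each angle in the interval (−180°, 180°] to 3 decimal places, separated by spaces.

wrist centre = target − a_3·(cos φ, sin φ) = (6.0544, -2.5189)
cos θ_2 = (43.0003−6²−7²)/(2·6·7) = -0.5000; θ_2 = -119.9998° (elbow-down)
β = atan2(-2.5189,6.0544) = -22.5896°; ψ = atan2(-6.0622,2.5000) = -67.5889°
θ_1 = β − ψ = 44.9993°
θ_3 = φ − θ_1 − θ_2 = 60.0005° (wrapped to (-180°,180°])

44.999 -120.000 60.000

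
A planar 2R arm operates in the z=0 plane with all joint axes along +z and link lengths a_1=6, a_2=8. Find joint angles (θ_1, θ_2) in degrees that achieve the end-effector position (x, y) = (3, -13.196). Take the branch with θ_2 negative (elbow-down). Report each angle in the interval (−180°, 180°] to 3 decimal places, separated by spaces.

cos θ_2 = (183.1344−6²−8²)/(2·6·8) = 0.8660; θ_2 = -30.0048° (elbow-down)
β = atan2(-13.1960,3.0000) = -77.1920°; ψ = atan2(-4.0006,12.9279) = -17.1949°
θ_1 = β − ψ = -59.9971°

-59.997 -30.005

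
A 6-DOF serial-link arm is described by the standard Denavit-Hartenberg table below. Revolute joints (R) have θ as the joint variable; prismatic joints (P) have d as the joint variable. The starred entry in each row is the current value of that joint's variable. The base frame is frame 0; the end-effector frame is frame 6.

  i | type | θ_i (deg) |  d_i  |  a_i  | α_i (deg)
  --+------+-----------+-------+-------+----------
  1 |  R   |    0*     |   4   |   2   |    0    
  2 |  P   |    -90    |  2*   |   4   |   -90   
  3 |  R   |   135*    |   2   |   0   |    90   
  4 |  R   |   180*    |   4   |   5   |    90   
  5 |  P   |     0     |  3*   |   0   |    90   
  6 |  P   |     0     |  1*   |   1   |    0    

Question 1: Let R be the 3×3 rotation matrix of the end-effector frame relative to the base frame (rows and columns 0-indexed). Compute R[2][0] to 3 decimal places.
End-effector x-axis (col 0 of R) = (0.0000,-0.7071,0.7071)
R[2][0] = 0.7071

0.707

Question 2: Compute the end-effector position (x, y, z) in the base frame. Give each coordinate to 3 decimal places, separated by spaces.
7.000 -10.364 8.121

after link 1: o_1 = (2.0000, 0.0000, 4.0000)
after link 2: o_2 = (2.0000, -4.0000, 6.0000)
after link 3: o_3 = (4.0000, -4.0000, 6.0000)
after link 4: o_4 = (4.0000, -10.3640, 6.7071)
after link 5: o_5 = (7.0000, -10.3640, 6.7071)
after link 6: o_6 = (7.0000, -10.3640, 8.1213)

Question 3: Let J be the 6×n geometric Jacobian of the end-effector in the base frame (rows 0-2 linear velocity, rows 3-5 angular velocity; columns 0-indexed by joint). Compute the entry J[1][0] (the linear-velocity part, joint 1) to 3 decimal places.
axis z_0 = ẑ; lever o_n−o_0 = (7.0000,-10.3640,8.1213)
cross product → J_v[:, 0] = (10.3640,7.0000,-0.0000)
J_ω[:, 0] = z_0
entry J[1][0] = 7.0000

7.000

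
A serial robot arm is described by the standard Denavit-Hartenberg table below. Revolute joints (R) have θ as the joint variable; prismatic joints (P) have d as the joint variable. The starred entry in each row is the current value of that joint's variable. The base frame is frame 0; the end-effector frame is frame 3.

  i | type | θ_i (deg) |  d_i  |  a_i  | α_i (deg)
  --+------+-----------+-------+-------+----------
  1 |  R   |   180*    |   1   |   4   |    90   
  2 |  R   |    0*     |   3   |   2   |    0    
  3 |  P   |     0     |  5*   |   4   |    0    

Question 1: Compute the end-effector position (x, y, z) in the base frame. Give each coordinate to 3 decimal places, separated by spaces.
after link 1: o_1 = (-4.0000, 0.0000, 1.0000)
after link 2: o_2 = (-6.0000, 3.0000, 1.0000)
after link 3: o_3 = (-10.0000, 8.0000, 1.0000)

-10.000 8.000 1.000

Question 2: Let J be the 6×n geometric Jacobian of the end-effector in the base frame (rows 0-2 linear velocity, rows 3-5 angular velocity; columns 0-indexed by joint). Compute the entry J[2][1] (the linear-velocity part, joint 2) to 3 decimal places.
axis z_1 = (0.0000,1.0000,0.0000); lever o_n−o_1 = (-6.0000,8.0000,0.0000)
cross product → J_v[:, 1] = (-0.0000,-0.0000,6.0000)
J_ω[:, 1] = z_1
entry J[2][1] = 6.0000

6.000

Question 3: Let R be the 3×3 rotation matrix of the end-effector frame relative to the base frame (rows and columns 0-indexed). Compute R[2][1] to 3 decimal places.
1.000

End-effector y-axis (col 1 of R) = (-0.0000,-0.0000,1.0000)
R[2][1] = 1.0000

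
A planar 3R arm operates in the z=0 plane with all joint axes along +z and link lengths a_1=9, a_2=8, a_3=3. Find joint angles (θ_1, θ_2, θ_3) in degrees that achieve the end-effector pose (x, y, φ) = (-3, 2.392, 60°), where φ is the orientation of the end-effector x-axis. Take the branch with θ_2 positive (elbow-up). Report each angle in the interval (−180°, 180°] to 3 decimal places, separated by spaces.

wrist centre = target − a_3·(cos φ, sin φ) = (-4.5000, -0.2061)
cos θ_2 = (20.2925−9²−8²)/(2·9·8) = -0.8660; θ_2 = 149.9999° (elbow-up)
β = atan2(-0.2061,-4.5000) = -177.3780°; ψ = atan2(4.0000,2.0718) = 62.6181°
θ_1 = β − ψ = -239.9961°
θ_3 = φ − θ_1 − θ_2 = 149.9962° (wrapped to (-180°,180°])

120.004 150.000 149.996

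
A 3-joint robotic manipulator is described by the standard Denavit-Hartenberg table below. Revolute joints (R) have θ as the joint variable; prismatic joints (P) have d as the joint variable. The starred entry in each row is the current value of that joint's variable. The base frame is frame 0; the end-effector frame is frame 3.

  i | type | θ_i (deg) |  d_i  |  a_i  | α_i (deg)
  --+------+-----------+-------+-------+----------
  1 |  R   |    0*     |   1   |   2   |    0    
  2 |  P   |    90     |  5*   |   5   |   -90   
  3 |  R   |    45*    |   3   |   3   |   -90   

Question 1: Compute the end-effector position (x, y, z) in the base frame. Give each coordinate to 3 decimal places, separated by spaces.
-1.000 7.121 3.879

after link 1: o_1 = (2.0000, 0.0000, 1.0000)
after link 2: o_2 = (2.0000, 5.0000, 6.0000)
after link 3: o_3 = (-1.0000, 7.1213, 3.8787)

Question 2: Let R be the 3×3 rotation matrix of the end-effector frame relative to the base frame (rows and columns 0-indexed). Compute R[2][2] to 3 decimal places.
-0.707

End-effector z-axis (col 2 of R) = (-0.0000,-0.7071,-0.7071)
R[2][2] = -0.7071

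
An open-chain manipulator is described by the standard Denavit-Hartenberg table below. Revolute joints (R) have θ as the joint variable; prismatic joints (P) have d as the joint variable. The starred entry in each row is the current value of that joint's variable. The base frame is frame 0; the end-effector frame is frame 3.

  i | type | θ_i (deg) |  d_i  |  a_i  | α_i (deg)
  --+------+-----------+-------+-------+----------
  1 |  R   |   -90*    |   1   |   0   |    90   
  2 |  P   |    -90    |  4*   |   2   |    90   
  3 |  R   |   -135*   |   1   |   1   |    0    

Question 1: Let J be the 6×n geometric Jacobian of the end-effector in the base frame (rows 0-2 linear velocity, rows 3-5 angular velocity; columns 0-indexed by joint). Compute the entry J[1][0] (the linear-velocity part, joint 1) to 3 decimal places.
-3.293

axis z_0 = ẑ; lever o_n−o_0 = (-3.2929,1.0000,-0.2929)
cross product → J_v[:, 0] = (-1.0000,-3.2929,0.0000)
J_ω[:, 0] = z_0
entry J[1][0] = -3.2929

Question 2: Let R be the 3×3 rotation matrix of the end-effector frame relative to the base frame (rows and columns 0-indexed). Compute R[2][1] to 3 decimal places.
End-effector y-axis (col 1 of R) = (0.7071,0.0000,-0.7071)
R[2][1] = -0.7071

-0.707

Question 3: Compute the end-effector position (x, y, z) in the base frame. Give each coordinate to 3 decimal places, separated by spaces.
after link 1: o_1 = (0.0000, 0.0000, 1.0000)
after link 2: o_2 = (-4.0000, -0.0000, -1.0000)
after link 3: o_3 = (-3.2929, 1.0000, -0.2929)

-3.293 1.000 -0.293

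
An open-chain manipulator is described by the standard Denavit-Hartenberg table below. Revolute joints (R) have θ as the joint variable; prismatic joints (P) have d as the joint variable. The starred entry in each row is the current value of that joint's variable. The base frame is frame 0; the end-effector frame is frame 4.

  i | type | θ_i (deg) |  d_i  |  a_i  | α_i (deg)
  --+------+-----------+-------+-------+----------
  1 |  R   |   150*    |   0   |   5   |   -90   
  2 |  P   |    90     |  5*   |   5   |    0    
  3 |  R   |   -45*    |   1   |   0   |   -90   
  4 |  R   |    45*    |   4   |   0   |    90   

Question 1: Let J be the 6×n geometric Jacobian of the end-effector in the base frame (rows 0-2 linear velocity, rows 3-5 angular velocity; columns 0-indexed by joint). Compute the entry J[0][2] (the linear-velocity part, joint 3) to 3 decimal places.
axis z_2 = (-0.5000,-0.8660,0.0000); lever o_n−o_2 = (1.9495,-2.2802,-2.8284)
cross product → J_v[:, 2] = (2.4495,-1.4142,2.8284)
J_ω[:, 2] = z_2
entry J[0][2] = 2.4495

2.449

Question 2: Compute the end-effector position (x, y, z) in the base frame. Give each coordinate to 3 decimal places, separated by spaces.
-4.881 -4.110 -7.828

after link 1: o_1 = (-4.3301, 2.5000, 0.0000)
after link 2: o_2 = (-6.8301, -1.8301, -5.0000)
after link 3: o_3 = (-7.3301, -2.6962, -5.0000)
after link 4: o_4 = (-4.8806, -4.1104, -7.8284)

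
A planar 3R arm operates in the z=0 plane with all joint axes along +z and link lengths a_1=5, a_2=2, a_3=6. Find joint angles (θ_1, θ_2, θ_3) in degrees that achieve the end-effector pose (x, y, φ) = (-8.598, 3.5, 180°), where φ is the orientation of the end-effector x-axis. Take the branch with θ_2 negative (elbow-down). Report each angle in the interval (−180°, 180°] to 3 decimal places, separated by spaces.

149.999 -120.001 150.002

wrist centre = target − a_3·(cos φ, sin φ) = (-2.5980, 3.5000)
cos θ_2 = (18.9996−5²−2²)/(2·5·2) = -0.5000; θ_2 = -120.0013° (elbow-down)
β = atan2(3.5000,-2.5980) = 126.5860°; ψ = atan2(-1.7320,4.0000) = -23.4132°
θ_1 = β − ψ = 149.9991°
θ_3 = φ − θ_1 − θ_2 = 150.0022° (wrapped to (-180°,180°])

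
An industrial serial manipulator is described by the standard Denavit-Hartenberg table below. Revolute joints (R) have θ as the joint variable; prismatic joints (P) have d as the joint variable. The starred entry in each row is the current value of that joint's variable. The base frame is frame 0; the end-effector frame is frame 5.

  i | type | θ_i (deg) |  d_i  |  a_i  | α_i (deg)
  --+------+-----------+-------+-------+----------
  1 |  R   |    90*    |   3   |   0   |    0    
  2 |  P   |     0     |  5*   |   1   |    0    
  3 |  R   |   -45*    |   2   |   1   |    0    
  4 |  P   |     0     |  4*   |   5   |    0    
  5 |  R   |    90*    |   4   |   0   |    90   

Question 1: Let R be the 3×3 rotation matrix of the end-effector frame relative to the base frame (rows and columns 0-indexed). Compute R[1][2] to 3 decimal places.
0.707

End-effector z-axis (col 2 of R) = (0.7071,0.7071,0.0000)
R[1][2] = 0.7071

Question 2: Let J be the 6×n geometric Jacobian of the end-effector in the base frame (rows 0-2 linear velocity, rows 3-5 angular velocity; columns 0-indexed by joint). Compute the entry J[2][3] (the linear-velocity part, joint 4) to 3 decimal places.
prismatic axis z_3 = (0.0000,0.0000,1.0000)
J_v[:, 3] = z_3; J_ω[:, 3] = (0,0,0)
entry J[2][3] = 1.0000

1.000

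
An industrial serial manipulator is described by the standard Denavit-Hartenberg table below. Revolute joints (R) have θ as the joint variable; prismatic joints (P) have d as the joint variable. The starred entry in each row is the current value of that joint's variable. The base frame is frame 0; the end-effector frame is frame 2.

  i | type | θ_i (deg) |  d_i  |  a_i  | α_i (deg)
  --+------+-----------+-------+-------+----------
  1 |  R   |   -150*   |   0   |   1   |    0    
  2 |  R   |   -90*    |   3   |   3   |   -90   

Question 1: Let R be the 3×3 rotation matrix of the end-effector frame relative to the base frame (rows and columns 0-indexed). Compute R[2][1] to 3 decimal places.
End-effector y-axis (col 1 of R) = (-0.0000,-0.0000,-1.0000)
R[2][1] = -1.0000

-1.000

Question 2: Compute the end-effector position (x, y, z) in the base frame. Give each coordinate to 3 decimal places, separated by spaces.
-2.366 2.098 3.000

after link 1: o_1 = (-0.8660, -0.5000, 0.0000)
after link 2: o_2 = (-2.3660, 2.0981, 3.0000)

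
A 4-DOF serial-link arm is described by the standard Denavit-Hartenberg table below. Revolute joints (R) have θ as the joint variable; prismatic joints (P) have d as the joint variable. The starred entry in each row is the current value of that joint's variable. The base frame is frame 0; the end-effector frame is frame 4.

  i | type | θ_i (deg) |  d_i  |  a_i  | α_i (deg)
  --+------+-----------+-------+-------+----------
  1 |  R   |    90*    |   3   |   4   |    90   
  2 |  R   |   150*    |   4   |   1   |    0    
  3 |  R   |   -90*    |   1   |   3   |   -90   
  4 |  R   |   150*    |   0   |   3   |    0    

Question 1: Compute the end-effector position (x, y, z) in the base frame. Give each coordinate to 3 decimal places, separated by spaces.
3.500 3.335 3.848

after link 1: o_1 = (0.0000, 4.0000, 3.0000)
after link 2: o_2 = (4.0000, 3.1340, 3.5000)
after link 3: o_3 = (5.0000, 4.6340, 6.0981)
after link 4: o_4 = (3.5000, 3.3349, 3.8481)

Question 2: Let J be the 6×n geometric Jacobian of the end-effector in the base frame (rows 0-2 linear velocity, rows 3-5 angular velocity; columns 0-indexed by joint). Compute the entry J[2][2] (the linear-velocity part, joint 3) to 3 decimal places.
0.201

axis z_2 = (1.0000,-0.0000,0.0000); lever o_n−o_2 = (-0.5000,0.2010,0.3481)
cross product → J_v[:, 2] = (-0.0000,-0.3481,0.2010)
J_ω[:, 2] = z_2
entry J[2][2] = 0.2010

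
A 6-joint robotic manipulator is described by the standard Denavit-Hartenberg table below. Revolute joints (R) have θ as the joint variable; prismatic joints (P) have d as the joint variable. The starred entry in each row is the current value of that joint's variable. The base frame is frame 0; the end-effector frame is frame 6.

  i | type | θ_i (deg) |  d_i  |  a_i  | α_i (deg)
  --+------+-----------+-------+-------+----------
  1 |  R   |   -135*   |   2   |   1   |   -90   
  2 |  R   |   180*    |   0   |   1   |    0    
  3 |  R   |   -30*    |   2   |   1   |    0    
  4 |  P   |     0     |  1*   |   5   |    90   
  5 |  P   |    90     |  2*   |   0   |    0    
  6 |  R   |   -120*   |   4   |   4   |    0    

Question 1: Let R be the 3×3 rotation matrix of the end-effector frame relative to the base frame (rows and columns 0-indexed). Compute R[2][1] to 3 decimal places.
-0.250

End-effector y-axis (col 1 of R) = (0.9186,-0.3062,-0.2500)
R[2][1] = -0.2500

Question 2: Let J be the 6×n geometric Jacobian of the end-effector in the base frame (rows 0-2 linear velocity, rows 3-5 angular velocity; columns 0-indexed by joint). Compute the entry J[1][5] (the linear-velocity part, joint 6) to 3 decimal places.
axis z_5 = (-0.3536,-0.3536,-0.8660); lever o_n−o_5 = (-0.7071,2.1213,-5.1962)
cross product → J_v[:, 5] = (3.6742,-1.2247,-1.0000)
J_ω[:, 5] = z_5
entry J[1][5] = -1.2247

-1.225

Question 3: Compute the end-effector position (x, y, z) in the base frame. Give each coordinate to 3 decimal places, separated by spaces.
4.381 2.967 -7.928

after link 1: o_1 = (-0.7071, -0.7071, 2.0000)
after link 2: o_2 = (0.0000, -0.0000, 2.0000)
after link 3: o_3 = (2.0266, -0.8018, 1.5000)
after link 4: o_4 = (5.7956, 1.5529, -1.0000)
after link 5: o_5 = (5.0884, 0.8458, -2.7321)
after link 6: o_6 = (4.3813, 2.9671, -7.9282)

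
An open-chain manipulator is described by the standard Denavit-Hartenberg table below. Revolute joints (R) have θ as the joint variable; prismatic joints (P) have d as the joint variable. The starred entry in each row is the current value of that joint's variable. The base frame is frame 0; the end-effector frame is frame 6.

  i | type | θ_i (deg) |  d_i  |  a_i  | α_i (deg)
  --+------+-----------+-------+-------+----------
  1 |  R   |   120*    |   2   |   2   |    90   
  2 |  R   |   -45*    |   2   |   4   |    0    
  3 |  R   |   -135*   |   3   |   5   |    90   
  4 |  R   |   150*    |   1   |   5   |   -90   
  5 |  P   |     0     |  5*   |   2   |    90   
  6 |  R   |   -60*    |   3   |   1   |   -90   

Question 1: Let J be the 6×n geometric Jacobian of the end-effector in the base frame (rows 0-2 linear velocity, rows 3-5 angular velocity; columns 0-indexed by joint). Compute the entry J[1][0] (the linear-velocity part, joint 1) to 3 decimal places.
0.282

axis z_0 = ẑ; lever o_n−o_0 = (0.2819,9.8514,3.1716)
cross product → J_v[:, 0] = (-9.8514,0.2819,0.0000)
J_ω[:, 0] = z_0
entry J[1][0] = 0.2819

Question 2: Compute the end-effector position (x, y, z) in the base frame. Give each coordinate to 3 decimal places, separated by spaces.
0.282 9.851 3.172

after link 1: o_1 = (-1.0000, 1.7321, 2.0000)
after link 2: o_2 = (-0.6822, 5.1815, -0.8284)
after link 3: o_3 = (4.4159, 2.3514, -0.8284)
after link 4: o_4 = (4.4159, 7.3514, 0.1716)
after link 5: o_5 = (-0.5841, 9.3514, 0.1716)
after link 6: o_6 = (0.2819, 9.8514, 3.1716)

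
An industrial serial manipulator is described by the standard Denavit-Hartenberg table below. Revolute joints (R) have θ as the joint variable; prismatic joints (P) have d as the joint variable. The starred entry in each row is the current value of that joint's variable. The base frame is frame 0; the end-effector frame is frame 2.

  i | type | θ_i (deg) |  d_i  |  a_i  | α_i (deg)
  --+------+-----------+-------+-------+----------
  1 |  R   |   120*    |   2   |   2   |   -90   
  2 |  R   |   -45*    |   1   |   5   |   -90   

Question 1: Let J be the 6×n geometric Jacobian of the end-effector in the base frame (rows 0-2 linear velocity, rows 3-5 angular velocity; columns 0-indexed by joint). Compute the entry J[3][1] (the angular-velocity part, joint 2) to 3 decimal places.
axis z_1 = (-0.8660,-0.5000,0.0000); lever o_n−o_1 = (-2.6338,2.5619,3.5355)
cross product → J_v[:, 1] = (-1.7678,3.0619,-3.5355)
J_ω[:, 1] = z_1
entry J[3][1] = -0.8660

-0.866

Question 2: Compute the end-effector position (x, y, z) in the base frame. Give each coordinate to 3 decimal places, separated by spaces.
-3.634 4.294 5.536

after link 1: o_1 = (-1.0000, 1.7321, 2.0000)
after link 2: o_2 = (-3.6338, 4.2939, 5.5355)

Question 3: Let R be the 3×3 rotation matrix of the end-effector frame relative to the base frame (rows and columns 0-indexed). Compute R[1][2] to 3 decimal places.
End-effector z-axis (col 2 of R) = (-0.3536,0.6124,-0.7071)
R[1][2] = 0.6124

0.612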